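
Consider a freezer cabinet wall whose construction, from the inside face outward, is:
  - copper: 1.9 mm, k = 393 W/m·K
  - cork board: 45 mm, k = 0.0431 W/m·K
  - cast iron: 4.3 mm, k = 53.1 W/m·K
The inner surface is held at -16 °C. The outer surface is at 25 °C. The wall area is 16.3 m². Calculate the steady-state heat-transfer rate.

Q ≈ 640 W

Treating each layer as a thermal resistance in series:
R_copper = L/(kA) = 0.0019/(393×16.3) = 2.966×10^-7 K/W
R_cork board = L/(kA) = 0.045/(0.0431×16.3) = 0.06405 K/W
R_cast iron = L/(kA) = 0.0043/(53.1×16.3) = 4.968×10^-6 K/W
R_total = 0.06406 K/W
Q = ΔT / R_total = 41 / 0.06406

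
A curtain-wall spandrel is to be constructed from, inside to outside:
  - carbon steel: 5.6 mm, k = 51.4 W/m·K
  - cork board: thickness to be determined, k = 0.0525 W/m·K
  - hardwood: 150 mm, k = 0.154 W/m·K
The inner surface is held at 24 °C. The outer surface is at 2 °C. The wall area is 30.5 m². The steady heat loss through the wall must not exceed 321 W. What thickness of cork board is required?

Model the wall as resistances in series:
R_carbon steel = L/(kA) = 0.0056/(51.4×30.5) = 3.572×10^-6 K/W
R_hardwood = L/(kA) = 0.15/(0.154×30.5) = 0.03194 K/W
Sum of the known resistances R_other = 0.03194 K/W
Required total resistance R_tot = ΔT/Q_allow = 22/321 = 0.06854 K/W
R_cork board = R_tot − R_other = 0.0366 K/W
L = R·k·A = 0.0366×0.0525×30.5

L ≈ 58.6 mm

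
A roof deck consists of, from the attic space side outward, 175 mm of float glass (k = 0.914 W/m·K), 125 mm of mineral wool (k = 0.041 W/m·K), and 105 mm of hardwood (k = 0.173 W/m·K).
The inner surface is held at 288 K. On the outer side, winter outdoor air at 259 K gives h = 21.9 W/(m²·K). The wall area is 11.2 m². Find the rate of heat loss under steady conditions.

Q ≈ 83.4 W

Using the resistance-network approach (series):
R_float glass = L/(kA) = 0.175/(0.914×11.2) = 0.0171 K/W
R_mineral wool = L/(kA) = 0.125/(0.041×11.2) = 0.2722 K/W
R_hardwood = L/(kA) = 0.105/(0.173×11.2) = 0.05419 K/W
R_outer film = 1/(h_o·A) = 1/(21.9×11.2) = 0.004077 K/W
R_total = 0.3476 K/W
Q = ΔT / R_total = 29 / 0.3476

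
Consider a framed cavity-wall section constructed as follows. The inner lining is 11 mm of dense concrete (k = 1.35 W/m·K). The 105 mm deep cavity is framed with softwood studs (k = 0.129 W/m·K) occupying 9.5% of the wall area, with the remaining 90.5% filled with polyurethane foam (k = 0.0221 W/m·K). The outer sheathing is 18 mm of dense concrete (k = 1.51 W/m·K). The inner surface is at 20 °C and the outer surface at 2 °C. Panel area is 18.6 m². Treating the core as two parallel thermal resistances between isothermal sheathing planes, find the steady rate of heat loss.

Sheathing layers in series; stud and cavity paths in parallel between them.
R_inner = 0.011/(1.35×18.6) = 4.381×10^-4 K/W
R_stud  = 0.105/(0.129×0.095×18.6) = 0.4606 K/W
R_cav   = 0.105/(0.0221×0.905×18.6) = 0.2823 K/W
1/R_core = 1/R_stud + 1/R_cav → R_core = 0.175 K/W
R_outer = 0.018/(1.51×18.6) = 6.409×10^-4 K/W
R_total = 0.1761 K/W
Q = ΔT/R_total = 18/0.1761

Q ≈ 102 W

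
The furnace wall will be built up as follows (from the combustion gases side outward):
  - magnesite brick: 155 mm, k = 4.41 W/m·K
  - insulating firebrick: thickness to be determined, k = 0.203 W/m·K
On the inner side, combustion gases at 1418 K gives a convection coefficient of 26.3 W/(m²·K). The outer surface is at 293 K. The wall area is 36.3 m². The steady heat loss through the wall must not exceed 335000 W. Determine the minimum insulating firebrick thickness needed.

L ≈ 9.89 mm

Thermal resistances in series:
R_inner film = 1/(h_i·A) = 1/(26.3×36.3) = 0.001047 K/W
R_magnesite brick = L/(kA) = 0.155/(4.41×36.3) = 9.682×10^-4 K/W
Sum of the known resistances R_other = 0.002016 K/W
Required total resistance R_tot = ΔT/Q_allow = 1125/335000 = 0.003358 K/W
R_insulating firebrick = R_tot − R_other = 0.001343 K/W
L = R·k·A = 0.001343×0.203×36.3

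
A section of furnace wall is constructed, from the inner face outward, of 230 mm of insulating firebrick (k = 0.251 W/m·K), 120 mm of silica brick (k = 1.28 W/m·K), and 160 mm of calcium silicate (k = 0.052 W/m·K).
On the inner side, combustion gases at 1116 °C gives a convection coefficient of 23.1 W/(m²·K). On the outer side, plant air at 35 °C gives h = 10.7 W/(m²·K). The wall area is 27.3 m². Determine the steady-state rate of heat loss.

Model the wall as resistances in series:
R_inner film = 1/(h_i·A) = 1/(23.1×27.3) = 0.001586 K/W
R_insulating firebrick = L/(kA) = 0.23/(0.251×27.3) = 0.03357 K/W
R_silica brick = L/(kA) = 0.12/(1.28×27.3) = 0.003434 K/W
R_calcium silicate = L/(kA) = 0.16/(0.052×27.3) = 0.1127 K/W
R_outer film = 1/(h_o·A) = 1/(10.7×27.3) = 0.003423 K/W
R_total = 0.1547 K/W
Q = ΔT / R_total = 1081 / 0.1547

Q ≈ 6990 W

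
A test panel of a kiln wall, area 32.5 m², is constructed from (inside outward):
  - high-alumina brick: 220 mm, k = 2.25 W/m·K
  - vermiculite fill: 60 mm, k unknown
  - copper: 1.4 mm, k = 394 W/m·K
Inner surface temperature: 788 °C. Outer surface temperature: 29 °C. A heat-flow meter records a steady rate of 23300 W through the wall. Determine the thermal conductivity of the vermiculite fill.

Model the wall as resistances in series:
R_high-alumina brick = L/(kA) = 0.22/(2.25×32.5) = 0.003009 K/W
R_copper = L/(kA) = 0.0014/(394×32.5) = 1.093×10^-7 K/W
Sum of known resistances R_other = 0.003009 K/W
Total R = ΔT/Q = 759/23300 = 0.03258 K/W
R_vermiculite fill = R_total − R_other = 0.02957 K/W
k = L/(R·A) = 0.06/(0.02957×32.5)

k ≈ 0.0624 W/(m·K)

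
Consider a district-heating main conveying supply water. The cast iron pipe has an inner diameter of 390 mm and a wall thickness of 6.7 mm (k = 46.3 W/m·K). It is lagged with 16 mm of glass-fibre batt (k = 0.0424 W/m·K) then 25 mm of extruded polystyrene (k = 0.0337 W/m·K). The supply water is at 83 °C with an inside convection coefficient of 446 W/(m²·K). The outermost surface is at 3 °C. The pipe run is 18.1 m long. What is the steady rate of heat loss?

Q ≈ 1810 W

Treating each annulus and film as a series resistance:
R_inner film = 1/(h_i·2πr₁L) = 1/(446×2π×0.195×18.1) = 1.011×10^-4 K/W
R_cast iron pipe wall = ln(201.7/195)/(2π×46.3×18.1) = 6.416×10^-6 K/W
R_glass-fibre batt = ln(217.7/201.7)/(2π×0.0424×18.1) = 0.01583 K/W
R_extruded polystyrene = ln(242.7/217.7)/(2π×0.0337×18.1) = 0.02836 K/W
R_total = 0.0443 K/W
Q = ΔT/R_total = 80/0.0443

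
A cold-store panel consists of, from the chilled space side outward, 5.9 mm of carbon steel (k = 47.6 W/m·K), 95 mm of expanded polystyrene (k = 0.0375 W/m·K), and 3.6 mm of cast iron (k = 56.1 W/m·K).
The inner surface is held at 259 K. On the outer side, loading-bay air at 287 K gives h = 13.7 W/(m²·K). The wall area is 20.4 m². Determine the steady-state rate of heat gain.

Q ≈ 219 W

Series thermal resistances:
R_carbon steel = L/(kA) = 0.0059/(47.6×20.4) = 6.076×10^-6 K/W
R_expanded polystyrene = L/(kA) = 0.095/(0.0375×20.4) = 0.1242 K/W
R_cast iron = L/(kA) = 0.0036/(56.1×20.4) = 3.146×10^-6 K/W
R_outer film = 1/(h_o·A) = 1/(13.7×20.4) = 0.003578 K/W
R_total = 0.1278 K/W
Q = ΔT / R_total = 28 / 0.1278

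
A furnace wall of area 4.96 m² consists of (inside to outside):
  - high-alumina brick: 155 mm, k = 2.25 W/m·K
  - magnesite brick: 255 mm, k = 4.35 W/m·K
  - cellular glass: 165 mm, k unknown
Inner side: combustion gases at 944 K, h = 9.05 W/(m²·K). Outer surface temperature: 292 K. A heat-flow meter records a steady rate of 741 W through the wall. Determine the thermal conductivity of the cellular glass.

k ≈ 0.04 W/(m·K)

Series thermal resistances:
R_inner film = 1/(h_i·A) = 1/(9.05×4.96) = 0.02228 K/W
R_high-alumina brick = L/(kA) = 0.155/(2.25×4.96) = 0.01389 K/W
R_magnesite brick = L/(kA) = 0.255/(4.35×4.96) = 0.01182 K/W
Sum of known resistances R_other = 0.04799 K/W
Total R = ΔT/Q = 652/741 = 0.8799 K/W
R_cellular glass = R_total − R_other = 0.8319 K/W
k = L/(R·A) = 0.165/(0.8319×4.96)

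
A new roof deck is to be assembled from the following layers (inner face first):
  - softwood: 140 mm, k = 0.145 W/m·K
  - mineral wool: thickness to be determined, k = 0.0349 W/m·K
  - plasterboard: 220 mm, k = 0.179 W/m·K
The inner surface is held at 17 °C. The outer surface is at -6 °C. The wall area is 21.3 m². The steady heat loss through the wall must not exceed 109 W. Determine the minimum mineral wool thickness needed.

Treating each layer as a thermal resistance in series:
R_softwood = L/(kA) = 0.14/(0.145×21.3) = 0.04533 K/W
R_plasterboard = L/(kA) = 0.22/(0.179×21.3) = 0.0577 K/W
Sum of the known resistances R_other = 0.103 K/W
Required total resistance R_tot = ΔT/Q_allow = 23/109 = 0.211 K/W
R_mineral wool = R_tot − R_other = 0.108 K/W
L = R·k·A = 0.108×0.0349×21.3

L ≈ 80.3 mm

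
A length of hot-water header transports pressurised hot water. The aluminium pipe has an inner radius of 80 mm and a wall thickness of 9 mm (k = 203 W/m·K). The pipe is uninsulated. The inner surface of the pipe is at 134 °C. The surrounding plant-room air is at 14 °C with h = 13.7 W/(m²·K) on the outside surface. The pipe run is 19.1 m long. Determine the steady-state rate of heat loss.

Per-layer cylindrical resistances, series-summed:
R_aluminium pipe wall = ln(89/80)/(2π×203×19.1) = 4.376×10^-6 K/W
R_outer film = 1/(h_o·2πr_oL) = 1/(13.7×2π×0.089×19.1) = 0.006834 K/W
R_total = 0.006838 K/W
Q = ΔT/R_total = 120/0.006838

Q ≈ 17500 W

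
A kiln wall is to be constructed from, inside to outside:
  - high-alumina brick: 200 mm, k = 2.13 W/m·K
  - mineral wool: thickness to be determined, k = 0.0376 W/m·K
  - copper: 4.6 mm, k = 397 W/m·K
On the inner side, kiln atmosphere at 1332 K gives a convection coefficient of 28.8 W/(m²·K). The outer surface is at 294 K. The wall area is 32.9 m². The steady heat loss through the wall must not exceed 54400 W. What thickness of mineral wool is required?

Model the wall as resistances in series:
R_inner film = 1/(h_i·A) = 1/(28.8×32.9) = 0.001055 K/W
R_high-alumina brick = L/(kA) = 0.2/(2.13×32.9) = 0.002854 K/W
R_copper = L/(kA) = 0.0046/(397×32.9) = 3.522×10^-7 K/W
Sum of the known resistances R_other = 0.00391 K/W
Required total resistance R_tot = ΔT/Q_allow = 1038/54400 = 0.01908 K/W
R_mineral wool = R_tot − R_other = 0.01517 K/W
L = R·k·A = 0.01517×0.0376×32.9

L ≈ 18.8 mm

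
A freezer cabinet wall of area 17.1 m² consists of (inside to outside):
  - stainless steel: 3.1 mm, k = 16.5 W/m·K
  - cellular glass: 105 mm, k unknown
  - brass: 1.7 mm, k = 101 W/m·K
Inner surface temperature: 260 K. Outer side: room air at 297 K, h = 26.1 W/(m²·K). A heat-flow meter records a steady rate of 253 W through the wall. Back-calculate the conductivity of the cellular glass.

k ≈ 0.0426 W/(m·K)

Treating each layer as a thermal resistance in series:
R_stainless steel = L/(kA) = 0.0031/(16.5×17.1) = 1.099×10^-5 K/W
R_brass = L/(kA) = 0.0017/(101×17.1) = 9.843×10^-7 K/W
R_outer film = 1/(h_o·A) = 1/(26.1×17.1) = 0.002241 K/W
Sum of known resistances R_other = 0.002253 K/W
Total R = ΔT/Q = 37/253 = 0.1462 K/W
R_cellular glass = R_total − R_other = 0.144 K/W
k = L/(R·A) = 0.105/(0.144×17.1)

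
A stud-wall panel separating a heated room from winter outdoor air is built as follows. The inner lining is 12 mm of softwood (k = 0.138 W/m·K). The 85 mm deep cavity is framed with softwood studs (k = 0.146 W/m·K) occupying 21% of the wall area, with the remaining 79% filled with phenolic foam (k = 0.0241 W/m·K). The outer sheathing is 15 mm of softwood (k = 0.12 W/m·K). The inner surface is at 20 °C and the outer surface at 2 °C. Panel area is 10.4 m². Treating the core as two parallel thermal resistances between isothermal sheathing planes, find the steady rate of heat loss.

Q ≈ 97.4 W

Sheathing layers in series; stud and cavity paths in parallel between them.
R_inner = 0.012/(0.138×10.4) = 0.008361 K/W
R_stud  = 0.085/(0.146×0.21×10.4) = 0.2666 K/W
R_cav   = 0.085/(0.0241×0.79×10.4) = 0.4293 K/W
1/R_core = 1/R_stud + 1/R_cav → R_core = 0.1645 K/W
R_outer = 0.015/(0.12×10.4) = 0.01202 K/W
R_total = 0.1848 K/W
Q = ΔT/R_total = 18/0.1848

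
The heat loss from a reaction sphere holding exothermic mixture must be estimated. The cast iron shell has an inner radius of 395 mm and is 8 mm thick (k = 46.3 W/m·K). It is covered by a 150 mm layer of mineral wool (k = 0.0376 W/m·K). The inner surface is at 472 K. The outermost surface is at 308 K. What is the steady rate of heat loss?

Radial (spherical) resistances in series:
R_cast iron shell = (1/0.395 − 1/0.403)/(4π×46.3) = 8.638×10^-5 K/W
R_mineral wool = (1/0.403 − 1/0.553)/(4π×0.0376) = 1.425 K/W
R_total = 1.425 K/W
Q = ΔT/R_total = 164/1.425

Q ≈ 115 W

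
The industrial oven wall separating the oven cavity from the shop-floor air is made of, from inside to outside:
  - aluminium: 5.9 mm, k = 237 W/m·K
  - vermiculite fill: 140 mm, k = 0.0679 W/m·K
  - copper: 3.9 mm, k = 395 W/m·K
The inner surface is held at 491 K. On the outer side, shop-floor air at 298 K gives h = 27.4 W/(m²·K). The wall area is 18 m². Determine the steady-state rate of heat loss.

Q ≈ 1660 W

Treating each layer as a thermal resistance in series:
R_aluminium = L/(kA) = 0.0059/(237×18) = 1.383×10^-6 K/W
R_vermiculite fill = L/(kA) = 0.14/(0.0679×18) = 0.1145 K/W
R_copper = L/(kA) = 0.0039/(395×18) = 5.485×10^-7 K/W
R_outer film = 1/(h_o·A) = 1/(27.4×18) = 0.002028 K/W
R_total = 0.1166 K/W
Q = ΔT / R_total = 193 / 0.1166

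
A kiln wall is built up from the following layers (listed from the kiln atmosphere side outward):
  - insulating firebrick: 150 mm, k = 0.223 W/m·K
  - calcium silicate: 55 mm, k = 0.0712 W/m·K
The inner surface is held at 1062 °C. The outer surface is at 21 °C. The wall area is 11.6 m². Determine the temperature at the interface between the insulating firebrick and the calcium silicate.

T ≈ 577 °C

Model the wall as resistances in series:
R_insulating firebrick = L/(kA) = 0.15/(0.223×11.6) = 0.05799 K/W
R_calcium silicate = L/(kA) = 0.055/(0.0712×11.6) = 0.06659 K/W
R_total = 0.1246 K/W;  Q = ΔT/R_total = 1041/0.1246 = 8356 W
T_interface = T_inner − Q·ΣR(inner→interface) = 1062 − 8360×0.05799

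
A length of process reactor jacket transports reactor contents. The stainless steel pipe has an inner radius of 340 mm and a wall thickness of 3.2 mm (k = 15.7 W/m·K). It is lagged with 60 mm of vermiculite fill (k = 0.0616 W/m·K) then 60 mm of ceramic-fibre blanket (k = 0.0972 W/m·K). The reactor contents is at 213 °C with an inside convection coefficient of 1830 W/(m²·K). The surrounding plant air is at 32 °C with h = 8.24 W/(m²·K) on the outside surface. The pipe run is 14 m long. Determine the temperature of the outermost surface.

T ≈ 43 °C

Treating each annulus and film as a series resistance:
R_inner film = 1/(h_i·2πr₁L) = 1/(1830×2π×0.34×14) = 1.827×10^-5 K/W
R_stainless steel pipe wall = ln(343.2/340)/(2π×15.7×14) = 6.783×10^-6 K/W
R_vermiculite fill = ln(403.2/343.2)/(2π×0.0616×14) = 0.02973 K/W
R_ceramic-fibre blanket = ln(463.2/403.2)/(2π×0.0972×14) = 0.01622 K/W
R_outer film = 1/(h_o·2πr_oL) = 1/(8.24×2π×0.4632×14) = 0.002978 K/W
R_total = 0.04896 K/W
Q = ΔT/R_total = 181/0.04896
Q = 3700 W
T_interface = T_inner − Q·ΣR(inner→interface) = 213 − 3700×0.04598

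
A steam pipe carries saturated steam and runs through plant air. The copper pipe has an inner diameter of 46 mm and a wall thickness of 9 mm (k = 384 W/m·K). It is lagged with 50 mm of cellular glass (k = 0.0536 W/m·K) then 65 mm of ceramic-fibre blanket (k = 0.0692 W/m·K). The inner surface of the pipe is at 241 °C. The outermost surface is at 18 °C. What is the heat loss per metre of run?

q′ ≈ 53.9 W/m

Treating each annulus and film as a series resistance:
R_copper pipe wall = ln(32/23)/(2π×384×1) = 1.369×10^-4 K/W
R_cellular glass = ln(82/32)/(2π×0.0536×1) = 2.794 K/W
R_ceramic-fibre blanket = ln(147/82)/(2π×0.0692×1) = 1.342 K/W
R_total = 4.137 K/W
Q = ΔT/R_total = 223/4.137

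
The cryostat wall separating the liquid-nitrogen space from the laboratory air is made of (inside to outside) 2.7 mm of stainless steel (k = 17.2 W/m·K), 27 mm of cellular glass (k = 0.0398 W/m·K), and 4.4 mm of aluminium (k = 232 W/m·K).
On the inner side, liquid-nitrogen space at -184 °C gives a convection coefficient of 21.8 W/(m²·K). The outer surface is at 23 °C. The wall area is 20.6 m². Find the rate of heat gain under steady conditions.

Model the wall as resistances in series:
R_inner film = 1/(h_i·A) = 1/(21.8×20.6) = 0.002227 K/W
R_stainless steel = L/(kA) = 0.0027/(17.2×20.6) = 7.62×10^-6 K/W
R_cellular glass = L/(kA) = 0.027/(0.0398×20.6) = 0.03293 K/W
R_aluminium = L/(kA) = 0.0044/(232×20.6) = 9.207×10^-7 K/W
R_total = 0.03517 K/W
Q = ΔT / R_total = 207 / 0.03517

Q ≈ 5890 W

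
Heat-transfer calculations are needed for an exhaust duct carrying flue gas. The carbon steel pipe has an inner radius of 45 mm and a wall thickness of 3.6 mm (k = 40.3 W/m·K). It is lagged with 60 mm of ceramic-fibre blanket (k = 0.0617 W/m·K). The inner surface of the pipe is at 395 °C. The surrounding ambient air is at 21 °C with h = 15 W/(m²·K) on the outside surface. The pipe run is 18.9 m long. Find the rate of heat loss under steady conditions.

Q ≈ 3250 W

Per-layer cylindrical resistances, series-summed:
R_carbon steel pipe wall = ln(48.6/45)/(2π×40.3×18.9) = 1.608×10^-5 K/W
R_ceramic-fibre blanket = ln(108.6/48.6)/(2π×0.0617×18.9) = 0.1097 K/W
R_outer film = 1/(h_o·2πr_oL) = 1/(15×2π×0.1086×18.9) = 0.005169 K/W
R_total = 0.1149 K/W
Q = ΔT/R_total = 374/0.1149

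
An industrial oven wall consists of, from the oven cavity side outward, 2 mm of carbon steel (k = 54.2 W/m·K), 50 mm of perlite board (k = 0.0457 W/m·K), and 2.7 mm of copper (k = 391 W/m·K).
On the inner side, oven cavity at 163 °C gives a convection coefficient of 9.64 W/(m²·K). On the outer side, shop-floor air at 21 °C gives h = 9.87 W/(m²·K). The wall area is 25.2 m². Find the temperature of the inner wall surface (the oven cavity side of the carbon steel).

Thermal resistances in series:
R_inner film = 1/(h_i·A) = 1/(9.64×25.2) = 0.004116 K/W
R_carbon steel = L/(kA) = 0.002/(54.2×25.2) = 1.464×10^-6 K/W
R_perlite board = L/(kA) = 0.05/(0.0457×25.2) = 0.04342 K/W
R_copper = L/(kA) = 0.0027/(391×25.2) = 2.74×10^-7 K/W
R_outer film = 1/(h_o·A) = 1/(9.87×25.2) = 0.004021 K/W
R_total = 0.05156 K/W;  Q = ΔT/R_total = 142/0.05156 = 2754 W
T_interface = T_inner − Q·ΣR(inner→interface) = 163 − 2750×0.004116

T ≈ 152 °C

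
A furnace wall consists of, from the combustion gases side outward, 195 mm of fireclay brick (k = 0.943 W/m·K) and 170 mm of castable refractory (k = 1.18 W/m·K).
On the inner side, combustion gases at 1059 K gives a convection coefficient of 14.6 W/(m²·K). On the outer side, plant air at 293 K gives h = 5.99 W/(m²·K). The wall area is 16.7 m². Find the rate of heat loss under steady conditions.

Q ≈ 21800 W

Thermal resistances in series:
R_inner film = 1/(h_i·A) = 1/(14.6×16.7) = 0.004101 K/W
R_fireclay brick = L/(kA) = 0.195/(0.943×16.7) = 0.01238 K/W
R_castable refractory = L/(kA) = 0.17/(1.18×16.7) = 0.008627 K/W
R_outer film = 1/(h_o·A) = 1/(5.99×16.7) = 0.009997 K/W
R_total = 0.03511 K/W
Q = ΔT / R_total = 766 / 0.03511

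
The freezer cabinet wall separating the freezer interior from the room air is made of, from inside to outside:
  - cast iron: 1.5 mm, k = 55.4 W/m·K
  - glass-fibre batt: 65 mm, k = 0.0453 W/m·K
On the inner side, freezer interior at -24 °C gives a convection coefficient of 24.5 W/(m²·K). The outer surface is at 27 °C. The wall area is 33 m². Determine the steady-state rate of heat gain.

Treating each layer as a thermal resistance in series:
R_inner film = 1/(h_i·A) = 1/(24.5×33) = 0.001237 K/W
R_cast iron = L/(kA) = 0.0015/(55.4×33) = 8.205×10^-7 K/W
R_glass-fibre batt = L/(kA) = 0.065/(0.0453×33) = 0.04348 K/W
R_total = 0.04472 K/W
Q = ΔT / R_total = 51 / 0.04472

Q ≈ 1140 W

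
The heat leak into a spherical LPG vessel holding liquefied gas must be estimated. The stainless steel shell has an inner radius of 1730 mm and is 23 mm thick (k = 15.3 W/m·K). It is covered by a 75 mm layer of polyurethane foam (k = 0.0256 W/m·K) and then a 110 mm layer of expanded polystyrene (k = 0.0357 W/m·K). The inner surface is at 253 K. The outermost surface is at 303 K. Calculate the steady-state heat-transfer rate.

Radial (spherical) resistances in series:
R_stainless steel shell = (1/1.73 − 1/1.753)/(4π×15.3) = 3.945×10^-5 K/W
R_polyurethane foam = (1/1.753 − 1/1.828)/(4π×0.0256) = 0.07275 K/W
R_expanded polystyrene = (1/1.828 − 1/1.938)/(4π×0.0357) = 0.06921 K/W
R_total = 0.142 K/W
Q = ΔT/R_total = 50/0.142

Q ≈ 352 W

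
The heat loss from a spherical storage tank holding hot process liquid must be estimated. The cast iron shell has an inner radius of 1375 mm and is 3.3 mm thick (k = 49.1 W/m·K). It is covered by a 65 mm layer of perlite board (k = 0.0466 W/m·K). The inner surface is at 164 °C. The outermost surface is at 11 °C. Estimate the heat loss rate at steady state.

Radial (spherical) resistances in series:
R_cast iron shell = (1/1.375 − 1/1.3783)/(4π×49.1) = 2.822×10^-6 K/W
R_perlite board = (1/1.3783 − 1/1.4433)/(4π×0.0466) = 0.0558 K/W
R_total = 0.0558 K/W
Q = ΔT/R_total = 153/0.0558

Q ≈ 2740 W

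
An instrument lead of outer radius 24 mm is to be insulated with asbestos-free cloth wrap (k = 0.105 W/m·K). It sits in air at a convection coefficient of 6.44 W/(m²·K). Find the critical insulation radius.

For a cylinder r_cr = k/h = 0.105/6.44
r_cr = 16.3 mm; since the bare radius (24 mm) is above r_cr, any added insulation will reduce heat loss.

r_cr ≈ 16.3 mm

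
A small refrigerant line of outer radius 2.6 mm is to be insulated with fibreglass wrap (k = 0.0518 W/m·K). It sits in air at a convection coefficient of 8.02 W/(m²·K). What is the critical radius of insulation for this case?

For a cylinder r_cr = k/h = 0.0518/8.02
r_cr = 6.46 mm; since the bare radius (2.6 mm) is below r_cr, adding a thin layer of insulation will *increase* heat loss.

r_cr ≈ 6.46 mm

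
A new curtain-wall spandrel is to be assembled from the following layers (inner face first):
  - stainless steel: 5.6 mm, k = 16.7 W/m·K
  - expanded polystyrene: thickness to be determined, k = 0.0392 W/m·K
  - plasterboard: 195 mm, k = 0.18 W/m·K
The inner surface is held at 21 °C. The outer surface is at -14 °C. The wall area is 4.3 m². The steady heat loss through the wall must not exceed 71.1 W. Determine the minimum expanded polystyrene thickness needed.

Thermal resistances in series:
R_stainless steel = L/(kA) = 0.0056/(16.7×4.3) = 7.798×10^-5 K/W
R_plasterboard = L/(kA) = 0.195/(0.18×4.3) = 0.2519 K/W
Sum of the known resistances R_other = 0.252 K/W
Required total resistance R_tot = ΔT/Q_allow = 35/71.1 = 0.4923 K/W
R_expanded polystyrene = R_tot − R_other = 0.2402 K/W
L = R·k·A = 0.2402×0.0392×4.3

L ≈ 40.5 mm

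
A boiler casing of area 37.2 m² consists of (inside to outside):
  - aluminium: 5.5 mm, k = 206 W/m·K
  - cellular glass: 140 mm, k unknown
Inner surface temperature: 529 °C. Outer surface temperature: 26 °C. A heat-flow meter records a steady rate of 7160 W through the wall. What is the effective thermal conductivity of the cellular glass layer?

k ≈ 0.0536 W/(m·K)

Thermal resistances in series:
R_aluminium = L/(kA) = 0.0055/(206×37.2) = 7.177×10^-7 K/W
Sum of known resistances R_other = 7.177×10^-7 K/W
Total R = ΔT/Q = 503/7160 = 0.07025 K/W
R_cellular glass = R_total − R_other = 0.07025 K/W
k = L/(R·A) = 0.14/(0.07025×37.2)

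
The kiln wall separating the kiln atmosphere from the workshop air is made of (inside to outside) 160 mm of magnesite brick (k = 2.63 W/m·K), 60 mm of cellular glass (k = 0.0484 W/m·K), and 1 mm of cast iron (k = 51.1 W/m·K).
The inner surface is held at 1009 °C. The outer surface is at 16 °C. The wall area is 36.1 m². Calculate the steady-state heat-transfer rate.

Series thermal resistances:
R_magnesite brick = L/(kA) = 0.16/(2.63×36.1) = 0.001685 K/W
R_cellular glass = L/(kA) = 0.06/(0.0484×36.1) = 0.03434 K/W
R_cast iron = L/(kA) = 0.001/(51.1×36.1) = 5.421×10^-7 K/W
R_total = 0.03603 K/W
Q = ΔT / R_total = 993 / 0.03603

Q ≈ 27600 W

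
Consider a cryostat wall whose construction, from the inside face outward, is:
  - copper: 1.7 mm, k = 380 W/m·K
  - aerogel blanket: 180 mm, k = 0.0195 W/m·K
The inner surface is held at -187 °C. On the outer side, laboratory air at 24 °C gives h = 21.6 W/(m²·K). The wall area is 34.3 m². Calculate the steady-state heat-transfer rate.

Q ≈ 780 W

Using the resistance-network approach (series):
R_copper = L/(kA) = 0.0017/(380×34.3) = 1.304×10^-7 K/W
R_aerogel blanket = L/(kA) = 0.18/(0.0195×34.3) = 0.2691 K/W
R_outer film = 1/(h_o·A) = 1/(21.6×34.3) = 0.00135 K/W
R_total = 0.2705 K/W
Q = ΔT / R_total = 211 / 0.2705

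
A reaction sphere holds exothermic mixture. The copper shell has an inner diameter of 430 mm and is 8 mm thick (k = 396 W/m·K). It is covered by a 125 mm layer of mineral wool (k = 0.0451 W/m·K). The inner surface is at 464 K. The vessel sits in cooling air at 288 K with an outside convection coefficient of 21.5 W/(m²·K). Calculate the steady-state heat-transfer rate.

Q ≈ 61.3 W

Each spherical layer contributes R = (1/r_i − 1/r_o)/(4πk):
R_copper shell = (1/0.215 − 1/0.223)/(4π×396) = 3.353×10^-5 K/W
R_mineral wool = (1/0.223 − 1/0.348)/(4π×0.0451) = 2.842 K/W
R_outer film = 1/(h·4πr_o²) = 1/(21.5×4π×0.348²) = 0.03056 K/W
R_total = 2.873 K/W
Q = ΔT/R_total = 176/2.873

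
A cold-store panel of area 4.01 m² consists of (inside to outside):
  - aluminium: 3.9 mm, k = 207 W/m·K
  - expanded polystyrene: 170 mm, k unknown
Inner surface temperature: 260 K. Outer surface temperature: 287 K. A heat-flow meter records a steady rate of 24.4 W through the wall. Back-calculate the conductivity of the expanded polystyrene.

k ≈ 0.0383 W/(m·K)

Model the wall as resistances in series:
R_aluminium = L/(kA) = 0.0039/(207×4.01) = 4.698×10^-6 K/W
Sum of known resistances R_other = 4.698×10^-6 K/W
Total R = ΔT/Q = 27/24.4 = 1.107 K/W
R_expanded polystyrene = R_total − R_other = 1.107 K/W
k = L/(R·A) = 0.17/(1.107×4.01)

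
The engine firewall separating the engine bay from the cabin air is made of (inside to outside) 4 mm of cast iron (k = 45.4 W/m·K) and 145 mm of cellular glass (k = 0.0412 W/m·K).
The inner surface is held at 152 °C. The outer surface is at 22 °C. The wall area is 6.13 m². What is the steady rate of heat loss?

Treating each layer as a thermal resistance in series:
R_cast iron = L/(kA) = 0.004/(45.4×6.13) = 1.437×10^-5 K/W
R_cellular glass = L/(kA) = 0.145/(0.0412×6.13) = 0.5741 K/W
R_total = 0.5741 K/W
Q = ΔT / R_total = 130 / 0.5741

Q ≈ 226 W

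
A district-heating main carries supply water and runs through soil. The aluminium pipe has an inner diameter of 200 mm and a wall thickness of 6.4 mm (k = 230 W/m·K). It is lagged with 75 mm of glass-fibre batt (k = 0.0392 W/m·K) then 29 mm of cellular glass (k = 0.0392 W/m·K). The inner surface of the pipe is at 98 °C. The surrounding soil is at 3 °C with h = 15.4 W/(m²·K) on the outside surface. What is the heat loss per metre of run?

q′ ≈ 33.7 W/m

Radial resistances (cylindrical: R_cond = ln(r_o/r_i)/(2πkL), R_conv = 1/(h·2πrL)):
R_aluminium pipe wall = ln(106.4/100)/(2π×230×1) = 4.293×10^-5 K/W
R_glass-fibre batt = ln(181.4/106.4)/(2π×0.0392×1) = 2.166 K/W
R_cellular glass = ln(210.4/181.4)/(2π×0.0392×1) = 0.6021 K/W
R_outer film = 1/(h_o·2πr_oL) = 1/(15.4×2π×0.2104×1) = 0.04912 K/W
R_total = 2.817 K/W
Q = ΔT/R_total = 95/2.817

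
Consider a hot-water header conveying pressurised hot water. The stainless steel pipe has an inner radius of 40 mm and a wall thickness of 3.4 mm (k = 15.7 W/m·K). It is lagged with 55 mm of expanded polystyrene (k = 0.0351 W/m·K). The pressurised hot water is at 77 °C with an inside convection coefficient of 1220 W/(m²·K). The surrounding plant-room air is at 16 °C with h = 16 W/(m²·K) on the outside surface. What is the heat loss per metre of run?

Radial resistances (cylindrical: R_cond = ln(r_o/r_i)/(2πkL), R_conv = 1/(h·2πrL)):
R_inner film = 1/(h_i·2πr₁L) = 1/(1220×2π×0.04×1) = 0.003261 K/W
R_stainless steel pipe wall = ln(43.4/40)/(2π×15.7×1) = 8.27×10^-4 K/W
R_expanded polystyrene = ln(98.4/43.4)/(2π×0.0351×1) = 3.712 K/W
R_outer film = 1/(h_o·2πr_oL) = 1/(16×2π×0.0984×1) = 0.1011 K/W
R_total = 3.817 K/W
Q = ΔT/R_total = 61/3.817

q′ ≈ 16 W/m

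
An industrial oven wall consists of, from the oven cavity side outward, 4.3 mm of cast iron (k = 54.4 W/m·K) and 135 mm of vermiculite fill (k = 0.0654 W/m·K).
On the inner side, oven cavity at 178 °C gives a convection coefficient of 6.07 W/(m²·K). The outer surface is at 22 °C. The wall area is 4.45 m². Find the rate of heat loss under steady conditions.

Q ≈ 311 W

Treating each layer as a thermal resistance in series:
R_inner film = 1/(h_i·A) = 1/(6.07×4.45) = 0.03702 K/W
R_cast iron = L/(kA) = 0.0043/(54.4×4.45) = 1.776×10^-5 K/W
R_vermiculite fill = L/(kA) = 0.135/(0.0654×4.45) = 0.4639 K/W
R_total = 0.5009 K/W
Q = ΔT / R_total = 156 / 0.5009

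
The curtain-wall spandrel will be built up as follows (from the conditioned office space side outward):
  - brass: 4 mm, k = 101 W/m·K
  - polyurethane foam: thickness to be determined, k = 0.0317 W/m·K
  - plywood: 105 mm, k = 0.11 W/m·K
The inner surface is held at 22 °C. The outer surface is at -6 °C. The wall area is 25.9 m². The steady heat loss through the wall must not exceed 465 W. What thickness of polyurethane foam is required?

Model the wall as resistances in series:
R_brass = L/(kA) = 0.004/(101×25.9) = 1.529×10^-6 K/W
R_plywood = L/(kA) = 0.105/(0.11×25.9) = 0.03686 K/W
Sum of the known resistances R_other = 0.03686 K/W
Required total resistance R_tot = ΔT/Q_allow = 28/465 = 0.06022 K/W
R_polyurethane foam = R_tot − R_other = 0.02336 K/W
L = R·k·A = 0.02336×0.0317×25.9

L ≈ 19.2 mm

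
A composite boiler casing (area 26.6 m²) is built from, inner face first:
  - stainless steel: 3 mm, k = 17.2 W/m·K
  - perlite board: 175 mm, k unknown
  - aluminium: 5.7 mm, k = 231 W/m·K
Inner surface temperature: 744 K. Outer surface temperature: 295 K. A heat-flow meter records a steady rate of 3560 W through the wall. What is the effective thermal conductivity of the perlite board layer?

Treating each layer as a thermal resistance in series:
R_stainless steel = L/(kA) = 0.003/(17.2×26.6) = 6.557×10^-6 K/W
R_aluminium = L/(kA) = 0.0057/(231×26.6) = 9.276×10^-7 K/W
Sum of known resistances R_other = 7.485×10^-6 K/W
Total R = ΔT/Q = 449/3560 = 0.1261 K/W
R_perlite board = R_total − R_other = 0.1261 K/W
k = L/(R·A) = 0.175/(0.1261×26.6)

k ≈ 0.0522 W/(m·K)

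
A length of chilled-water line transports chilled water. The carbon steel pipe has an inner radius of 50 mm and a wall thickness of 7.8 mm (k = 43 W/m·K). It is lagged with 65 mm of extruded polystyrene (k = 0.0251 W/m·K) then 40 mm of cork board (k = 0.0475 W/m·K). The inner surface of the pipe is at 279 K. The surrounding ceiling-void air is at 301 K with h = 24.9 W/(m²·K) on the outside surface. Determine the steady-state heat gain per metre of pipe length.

Per-layer cylindrical resistances, series-summed:
R_carbon steel pipe wall = ln(57.8/50)/(2π×43×1) = 5.366×10^-4 K/W
R_extruded polystyrene = ln(122.8/57.8)/(2π×0.0251×1) = 4.778 K/W
R_cork board = ln(162.8/122.8)/(2π×0.0475×1) = 0.9448 K/W
R_outer film = 1/(h_o·2πr_oL) = 1/(24.9×2π×0.1628×1) = 0.03926 K/W
R_total = 5.763 K/W
Q = ΔT/R_total = 22/5.763

q′ ≈ 3.82 W/m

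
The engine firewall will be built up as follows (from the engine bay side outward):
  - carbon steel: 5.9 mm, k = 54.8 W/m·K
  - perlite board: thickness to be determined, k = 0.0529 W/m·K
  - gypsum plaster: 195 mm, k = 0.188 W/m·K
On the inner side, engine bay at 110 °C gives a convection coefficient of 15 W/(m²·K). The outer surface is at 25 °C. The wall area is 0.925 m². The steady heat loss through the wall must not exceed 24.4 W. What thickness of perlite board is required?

L ≈ 112 mm

Series thermal resistances:
R_inner film = 1/(h_i·A) = 1/(15×0.925) = 0.07207 K/W
R_carbon steel = L/(kA) = 0.0059/(54.8×0.925) = 1.164×10^-4 K/W
R_gypsum plaster = L/(kA) = 0.195/(0.188×0.925) = 1.121 K/W
Sum of the known resistances R_other = 1.194 K/W
Required total resistance R_tot = ΔT/Q_allow = 85/24.4 = 3.484 K/W
R_perlite board = R_tot − R_other = 2.29 K/W
L = R·k·A = 2.29×0.0529×0.925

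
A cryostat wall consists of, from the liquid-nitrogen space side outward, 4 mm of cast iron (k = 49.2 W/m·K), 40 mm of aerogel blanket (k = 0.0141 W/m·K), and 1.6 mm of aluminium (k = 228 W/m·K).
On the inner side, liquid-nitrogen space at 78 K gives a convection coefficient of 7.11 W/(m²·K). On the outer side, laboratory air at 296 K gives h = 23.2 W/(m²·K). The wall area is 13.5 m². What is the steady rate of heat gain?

Q ≈ 974 W

Using the resistance-network approach (series):
R_inner film = 1/(h_i·A) = 1/(7.11×13.5) = 0.01042 K/W
R_cast iron = L/(kA) = 0.004/(49.2×13.5) = 6.022×10^-6 K/W
R_aerogel blanket = L/(kA) = 0.04/(0.0141×13.5) = 0.2101 K/W
R_aluminium = L/(kA) = 0.0016/(228×13.5) = 5.198×10^-7 K/W
R_outer film = 1/(h_o·A) = 1/(23.2×13.5) = 0.003193 K/W
R_total = 0.2238 K/W
Q = ΔT / R_total = 218 / 0.2238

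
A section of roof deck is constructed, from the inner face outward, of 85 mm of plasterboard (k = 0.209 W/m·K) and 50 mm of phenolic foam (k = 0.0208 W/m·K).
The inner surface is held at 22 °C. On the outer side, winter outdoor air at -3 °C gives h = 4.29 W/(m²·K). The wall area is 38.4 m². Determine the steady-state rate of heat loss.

Q ≈ 315 W

Series thermal resistances:
R_plasterboard = L/(kA) = 0.085/(0.209×38.4) = 0.01059 K/W
R_phenolic foam = L/(kA) = 0.05/(0.0208×38.4) = 0.0626 K/W
R_outer film = 1/(h_o·A) = 1/(4.29×38.4) = 0.00607 K/W
R_total = 0.07926 K/W
Q = ΔT / R_total = 25 / 0.07926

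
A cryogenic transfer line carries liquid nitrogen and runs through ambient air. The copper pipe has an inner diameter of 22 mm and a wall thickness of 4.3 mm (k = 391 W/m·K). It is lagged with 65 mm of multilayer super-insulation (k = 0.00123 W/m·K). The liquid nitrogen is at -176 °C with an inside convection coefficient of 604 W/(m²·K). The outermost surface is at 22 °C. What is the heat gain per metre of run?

Per-layer cylindrical resistances, series-summed:
R_inner film = 1/(h_i·2πr₁L) = 1/(604×2π×0.011×1) = 0.02395 K/W
R_copper pipe wall = ln(15.3/11)/(2π×391×1) = 1.343×10^-4 K/W
R_multilayer super-insulation = ln(80.3/15.3)/(2π×0.00123×1) = 214.5 K/W
R_total = 214.5 K/W
Q = ΔT/R_total = 198/214.5

q′ ≈ 0.923 W/m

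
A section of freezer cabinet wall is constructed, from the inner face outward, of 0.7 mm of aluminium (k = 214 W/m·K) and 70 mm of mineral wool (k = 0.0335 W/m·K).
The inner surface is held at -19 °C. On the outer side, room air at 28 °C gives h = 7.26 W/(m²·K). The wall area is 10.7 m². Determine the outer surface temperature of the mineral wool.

T ≈ 25.1 °C

Using the resistance-network approach (series):
R_aluminium = L/(kA) = 0.0007/(214×10.7) = 3.057×10^-7 K/W
R_mineral wool = L/(kA) = 0.07/(0.0335×10.7) = 0.1953 K/W
R_outer film = 1/(h_o·A) = 1/(7.26×10.7) = 0.01287 K/W
R_total = 0.2082 K/W;  Q = ΔT/R_total = 47/0.2082 = 225.8 W
T_interface = T_inner + Q·ΣR(inner→interface) = -19 + 226×0.1953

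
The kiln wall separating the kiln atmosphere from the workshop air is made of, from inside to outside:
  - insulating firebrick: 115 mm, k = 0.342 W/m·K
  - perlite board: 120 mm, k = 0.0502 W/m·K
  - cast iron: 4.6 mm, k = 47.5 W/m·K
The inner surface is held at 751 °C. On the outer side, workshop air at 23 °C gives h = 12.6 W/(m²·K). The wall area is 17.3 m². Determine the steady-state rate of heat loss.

Thermal resistances in series:
R_insulating firebrick = L/(kA) = 0.115/(0.342×17.3) = 0.01944 K/W
R_perlite board = L/(kA) = 0.12/(0.0502×17.3) = 0.1382 K/W
R_cast iron = L/(kA) = 0.0046/(47.5×17.3) = 5.598×10^-6 K/W
R_outer film = 1/(h_o·A) = 1/(12.6×17.3) = 0.004588 K/W
R_total = 0.1622 K/W
Q = ΔT / R_total = 728 / 0.1622

Q ≈ 4490 W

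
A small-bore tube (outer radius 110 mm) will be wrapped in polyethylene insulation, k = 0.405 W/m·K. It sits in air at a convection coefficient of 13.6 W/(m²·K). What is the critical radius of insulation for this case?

For a cylinder r_cr = k/h = 0.405/13.6
r_cr = 29.8 mm; since the bare radius (110 mm) is above r_cr, any added insulation will reduce heat loss.

r_cr ≈ 29.8 mm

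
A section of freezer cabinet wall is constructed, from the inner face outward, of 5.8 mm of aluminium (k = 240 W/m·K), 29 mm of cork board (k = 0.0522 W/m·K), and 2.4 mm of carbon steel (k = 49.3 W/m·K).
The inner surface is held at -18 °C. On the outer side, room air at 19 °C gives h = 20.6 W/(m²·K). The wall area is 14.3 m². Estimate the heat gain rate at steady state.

Using the resistance-network approach (series):
R_aluminium = L/(kA) = 0.0058/(240×14.3) = 1.69×10^-6 K/W
R_cork board = L/(kA) = 0.029/(0.0522×14.3) = 0.03885 K/W
R_carbon steel = L/(kA) = 0.0024/(49.3×14.3) = 3.404×10^-6 K/W
R_outer film = 1/(h_o·A) = 1/(20.6×14.3) = 0.003395 K/W
R_total = 0.04225 K/W
Q = ΔT / R_total = 37 / 0.04225

Q ≈ 876 W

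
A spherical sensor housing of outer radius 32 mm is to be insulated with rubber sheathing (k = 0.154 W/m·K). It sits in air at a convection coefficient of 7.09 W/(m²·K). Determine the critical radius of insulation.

r_cr ≈ 43.4 mm

For a sphere r_cr = 2k/h = 2×0.154/7.09
r_cr = 43.4 mm; since the bare radius (32 mm) is below r_cr, adding a thin layer of insulation will *increase* heat loss.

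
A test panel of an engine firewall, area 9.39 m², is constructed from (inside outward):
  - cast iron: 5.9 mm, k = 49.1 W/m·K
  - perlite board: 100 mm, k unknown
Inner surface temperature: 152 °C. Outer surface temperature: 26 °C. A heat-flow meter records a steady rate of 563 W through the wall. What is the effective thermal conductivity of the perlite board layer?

k ≈ 0.0476 W/(m·K)

Using the resistance-network approach (series):
R_cast iron = L/(kA) = 0.0059/(49.1×9.39) = 1.28×10^-5 K/W
Sum of known resistances R_other = 1.28×10^-5 K/W
Total R = ΔT/Q = 126/563 = 0.2238 K/W
R_perlite board = R_total − R_other = 0.2238 K/W
k = L/(R·A) = 0.1/(0.2238×9.39)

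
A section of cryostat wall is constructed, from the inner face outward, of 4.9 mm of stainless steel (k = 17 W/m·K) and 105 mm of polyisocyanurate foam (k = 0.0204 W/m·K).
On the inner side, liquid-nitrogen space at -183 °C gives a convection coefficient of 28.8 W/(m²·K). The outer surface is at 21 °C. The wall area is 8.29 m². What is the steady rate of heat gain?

Q ≈ 326 W

Series thermal resistances:
R_inner film = 1/(h_i·A) = 1/(28.8×8.29) = 0.004188 K/W
R_stainless steel = L/(kA) = 0.0049/(17×8.29) = 3.477×10^-5 K/W
R_polyisocyanurate foam = L/(kA) = 0.105/(0.0204×8.29) = 0.6209 K/W
R_total = 0.6251 K/W
Q = ΔT / R_total = 204 / 0.6251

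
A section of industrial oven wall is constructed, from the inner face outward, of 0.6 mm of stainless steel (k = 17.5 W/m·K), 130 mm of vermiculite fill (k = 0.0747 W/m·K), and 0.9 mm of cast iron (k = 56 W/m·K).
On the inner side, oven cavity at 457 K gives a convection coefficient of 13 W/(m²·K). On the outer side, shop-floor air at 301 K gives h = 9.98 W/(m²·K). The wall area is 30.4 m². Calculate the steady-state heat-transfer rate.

Q ≈ 2470 W

Using the resistance-network approach (series):
R_inner film = 1/(h_i·A) = 1/(13×30.4) = 0.00253 K/W
R_stainless steel = L/(kA) = 0.0006/(17.5×30.4) = 1.128×10^-6 K/W
R_vermiculite fill = L/(kA) = 0.13/(0.0747×30.4) = 0.05725 K/W
R_cast iron = L/(kA) = 0.0009/(56×30.4) = 5.287×10^-7 K/W
R_outer film = 1/(h_o·A) = 1/(9.98×30.4) = 0.003296 K/W
R_total = 0.06307 K/W
Q = ΔT / R_total = 156 / 0.06307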